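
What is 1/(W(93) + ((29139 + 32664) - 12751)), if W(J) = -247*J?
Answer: 1/26081 ≈ 3.8342e-5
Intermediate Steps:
1/(W(93) + ((29139 + 32664) - 12751)) = 1/(-247*93 + ((29139 + 32664) - 12751)) = 1/(-22971 + (61803 - 12751)) = 1/(-22971 + 49052) = 1/26081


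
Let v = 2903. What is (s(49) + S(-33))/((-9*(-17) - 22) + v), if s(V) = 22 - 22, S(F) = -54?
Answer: -27/1517 ≈ -0.017798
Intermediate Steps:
s(V) = 0
(s(49) + S(-33))/((-9*(-17) - 22) + v) = (0 - 54)/((-9*(-17) - 22) + 2903) = -54/((153 - 22) + 2903) = -54/(131 + 2903) = -54/3034 = -54*1/3034 = -27/1517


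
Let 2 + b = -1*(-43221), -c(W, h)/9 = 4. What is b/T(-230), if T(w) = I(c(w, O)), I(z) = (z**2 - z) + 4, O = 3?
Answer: 43219/1336 ≈ 32.350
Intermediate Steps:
c(W, h) = -36 (c(W, h) = -9*4 = -36)
b = 43219 (b = -2 - 1*(-43221) = -2 + 43221 = 43219)
I(z) = 4 + z**2 - z
T(w) = 1336 (T(w) = 4 + (-36)**2 - 1*(-36) = 4 + 1296 + 36 = 1336)
b/T(-230) = 43219/1336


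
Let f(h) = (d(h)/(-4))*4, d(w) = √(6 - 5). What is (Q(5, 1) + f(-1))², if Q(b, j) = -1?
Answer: 4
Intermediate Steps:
d(w) = 1 (d(w) = √1 = 1)
f(h) = -1 (f(h) = (1/(-4))*4 = -¼*1*4 = -¼*4 = -1)
(Q(5, 1) + f(-1))² = (-1 - 1)² = (-2)² = 4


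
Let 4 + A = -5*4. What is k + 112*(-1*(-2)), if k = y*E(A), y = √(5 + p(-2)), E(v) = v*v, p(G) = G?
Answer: 224 + 576*√3 ≈ 1221.7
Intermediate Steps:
A = -24 (A = -4 - 5*4 = -4 - 20 = -24)
E(v) = v²
y = √3 (y = √(5 - 2) = √3 ≈ 1.7320)
k = 576*√3 (k = √3*(-24)² = √3*576 = 576*√3 ≈ 997.66)
k + 112*(-1*(-2)) = 576*√3 + 112*(-1*(-2)) = 576*√3 + 112*2 = 576*√3 + 224 = 224 + 576*√3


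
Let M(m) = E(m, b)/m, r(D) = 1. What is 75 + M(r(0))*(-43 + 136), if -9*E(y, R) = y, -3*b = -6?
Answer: 194/3 ≈ 64.667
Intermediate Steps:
b = 2 (b = -1/3*(-6) = 2)
E(y, R) = -y/9
M(m) = -1/9 (M(m) = (-m/9)/m = -1/9)
75 + M(r(0))*(-43 + 136) = 75 - (-43 + 136)/9 = 75 - 1/9*93 = 75 - 31/3 = 194/3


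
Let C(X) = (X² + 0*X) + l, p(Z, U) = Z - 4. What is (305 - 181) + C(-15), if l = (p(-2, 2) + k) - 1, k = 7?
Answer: 349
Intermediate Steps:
p(Z, U) = -4 + Z
l = 0 (l = ((-4 - 2) + 7) - 1 = (-6 + 7) - 1 = 1 - 1 = 0)
C(X) = X² (C(X) = (X² + 0*X) + 0 = (X² + 0) + 0 = X² + 0 = X²)
(305 - 181) + C(-15) = (305 - 181) + (-15)² = 124 + 225 = 349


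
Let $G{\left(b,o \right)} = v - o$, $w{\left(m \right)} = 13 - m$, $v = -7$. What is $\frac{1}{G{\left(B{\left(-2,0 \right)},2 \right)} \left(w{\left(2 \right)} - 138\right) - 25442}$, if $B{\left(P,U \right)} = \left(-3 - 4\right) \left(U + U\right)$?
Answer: $- \frac{1}{24299} \approx -4.1154 \cdot 10^{-5}$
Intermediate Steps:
$B{\left(P,U \right)} = - 14 U$ ($B{\left(P,U \right)} = - 7 \cdot 2 U = - 14 U$)
$G{\left(b,o \right)} = -7 - o$
$\frac{1}{G{\left(B{\left(-2,0 \right)},2 \right)} \left(w{\left(2 \right)} - 138\right) - 25442} = \frac{1}{\left(-7 - 2\right) \left(\left(13 - 2\right) - 138\right) - 25442} = \frac{1}{- 9 \left(11 - 138\right) - 25442} = \frac{1}{\left(-9\right) \left(-127\right) - 25442} = \frac{1}{1143 - 25442} = \frac{1}{-24299} = - \frac{1}{24299}$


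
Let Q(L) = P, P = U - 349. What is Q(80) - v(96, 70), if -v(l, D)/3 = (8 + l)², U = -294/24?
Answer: 128347/4 ≈ 32087.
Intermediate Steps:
U = -49/4 (U = -294*1/24 = -49/4 ≈ -12.250)
v(l, D) = -3*(8 + l)²
P = -1445/4 (P = -49/4 - 349 = -1445/4 ≈ -361.25)
Q(L) = -1445/4
Q(80) - v(96, 70) = -1445/4 - (-3)*(8 + 96)² = -1445/4 - (-3)*104² = -1445/4 - (-3)*10816 = -1445/4 - 1*(-32448) = -1445/4 + 32448 = 128347/4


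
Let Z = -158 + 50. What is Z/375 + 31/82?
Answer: 923/10250 ≈ 0.090049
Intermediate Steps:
Z = -108
Z/375 + 31/82 = -108/375 + 31/82 = -108*1/375 + 31*(1/82) = -36/125 + 31/82 = 923/10250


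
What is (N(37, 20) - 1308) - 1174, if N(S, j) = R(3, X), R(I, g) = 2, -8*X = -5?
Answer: -2480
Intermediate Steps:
X = 5/8 (X = -1/8*(-5) = 5/8 ≈ 0.62500)
N(S, j) = 2
(N(37, 20) - 1308) - 1174 = (2 - 1308) - 1174 = -1306 - 1174 = -2480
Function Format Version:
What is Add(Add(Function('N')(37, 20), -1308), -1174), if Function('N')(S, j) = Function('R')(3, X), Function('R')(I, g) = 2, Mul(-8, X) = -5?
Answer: -2480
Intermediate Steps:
X = Rational(5, 8) (X = Mul(Rational(-1, 8), -5) = Rational(5, 8) ≈ 0.62500)
Function('N')(S, j) = 2
Add(Add(Function('N')(37, 20), -1308), -1174) = Add(Add(2, -1308), -1174) = Add(-1306, -1174) = -2480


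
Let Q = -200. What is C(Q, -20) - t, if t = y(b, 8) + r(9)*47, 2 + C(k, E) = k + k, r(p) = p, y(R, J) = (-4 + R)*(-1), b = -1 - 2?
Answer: -832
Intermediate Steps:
b = -3
y(R, J) = 4 - R
C(k, E) = -2 + 2*k (C(k, E) = -2 + (k + k) = -2 + 2*k)
t = 430 (t = (4 - 1*(-3)) + 9*47 = (4 + 3) + 423 = 7 + 423 = 430)
C(Q, -20) - t = (-2 + 2*(-200)) - 1*430 = (-2 - 400) - 430 = -402 - 430 = -832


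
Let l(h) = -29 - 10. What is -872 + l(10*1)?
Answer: -911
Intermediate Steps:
l(h) = -39
-872 + l(10*1) = -872 - 39 = -911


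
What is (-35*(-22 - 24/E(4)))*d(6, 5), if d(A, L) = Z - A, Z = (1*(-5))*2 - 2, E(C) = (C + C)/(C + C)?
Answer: -28980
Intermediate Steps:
E(C) = 1 (E(C) = (2*C)/((2*C)) = (2*C)*(1/(2*C)) = 1)
Z = -12 (Z = -5*2 - 2 = -10 - 2 = -12)
d(A, L) = -12 - A
(-35*(-22 - 24/E(4)))*d(6, 5) = (-35*(-22 - 24/1))*(-12 - 1*6) = (-35*(-22 - 24))*(-12 - 6) = -35*(-22 - 1*24)*(-18) = -35*(-22 - 24)*(-18) = -35*(-46)*(-18) = 1610*(-18) = -28980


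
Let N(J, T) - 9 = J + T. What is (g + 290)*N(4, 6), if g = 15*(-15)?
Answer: 1235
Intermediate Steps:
N(J, T) = 9 + J + T (N(J, T) = 9 + (J + T) = 9 + J + T)
g = -225
(g + 290)*N(4, 6) = (-225 + 290)*(9 + 4 + 6) = 65*19 = 1235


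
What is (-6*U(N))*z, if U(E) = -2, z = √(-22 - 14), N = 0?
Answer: 72*I ≈ 72.0*I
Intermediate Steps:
z = 6*I (z = √(-36) = 6*I ≈ 6.0*I)
(-6*U(N))*z = (-6*(-2))*(6*I) = 12*(6*I) = 72*I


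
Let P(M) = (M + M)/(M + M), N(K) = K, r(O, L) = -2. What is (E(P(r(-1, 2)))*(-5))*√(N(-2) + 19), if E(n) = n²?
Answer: -5*√17 ≈ -20.616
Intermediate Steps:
P(M) = 1 (P(M) = (2*M)/((2*M)) = (2*M)*(1/(2*M)) = 1)
(E(P(r(-1, 2)))*(-5))*√(N(-2) + 19) = (1²*(-5))*√(-2 + 19) = (1*(-5))*√17 = -5*√17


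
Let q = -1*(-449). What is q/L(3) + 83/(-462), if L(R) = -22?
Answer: -4756/231 ≈ -20.589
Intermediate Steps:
q = 449
q/L(3) + 83/(-462) = 449/(-22) + 83/(-462) = 449*(-1/22) + 83*(-1/462) = -449/22 - 83/462 = -4756/231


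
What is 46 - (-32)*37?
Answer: 1230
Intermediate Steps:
46 - (-32)*37 = 46 - 32*(-37) = 46 + 1184 = 1230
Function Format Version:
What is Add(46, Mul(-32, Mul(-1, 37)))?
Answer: 1230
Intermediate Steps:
Add(46, Mul(-32, Mul(-1, 37))) = Add(46, Mul(-32, -37)) = Add(46, 1184) = 1230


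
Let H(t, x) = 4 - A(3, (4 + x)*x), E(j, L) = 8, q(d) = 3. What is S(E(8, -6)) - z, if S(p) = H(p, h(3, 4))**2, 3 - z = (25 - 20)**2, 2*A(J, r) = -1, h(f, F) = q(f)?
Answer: 169/4 ≈ 42.250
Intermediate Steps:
h(f, F) = 3
A(J, r) = -1/2 (A(J, r) = (1/2)*(-1) = -1/2)
H(t, x) = 9/2 (H(t, x) = 4 - 1*(-1/2) = 4 + 1/2 = 9/2)
z = -22 (z = 3 - (25 - 20)**2 = 3 - 1*5**2 = 3 - 1*25 = 3 - 25 = -22)
S(p) = 81/4 (S(p) = (9/2)**2 = 81/4)
S(E(8, -6)) - z = 81/4 - 1*(-22) = 81/4 + 22 = 169/4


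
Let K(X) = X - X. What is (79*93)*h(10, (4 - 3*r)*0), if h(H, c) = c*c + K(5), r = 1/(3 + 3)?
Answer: 0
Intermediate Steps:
r = ⅙ (r = 1/6 = ⅙ ≈ 0.16667)
K(X) = 0
h(H, c) = c² (h(H, c) = c*c + 0 = c² + 0 = c²)
(79*93)*h(10, (4 - 3*r)*0) = (79*93)*((4 - 3*⅙)*0)² = 7347*((4 - ½)*0)² = 7347*((7/2)*0)² = 7347*0² = 7347*0 = 0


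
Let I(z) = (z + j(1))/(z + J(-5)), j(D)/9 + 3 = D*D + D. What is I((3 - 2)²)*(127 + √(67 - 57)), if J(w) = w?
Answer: 254 + 2*√10 ≈ 260.32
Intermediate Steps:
j(D) = -27 + 9*D + 9*D² (j(D) = -27 + 9*(D*D + D) = -27 + 9*(D² + D) = -27 + 9*(D + D²) = -27 + (9*D + 9*D²) = -27 + 9*D + 9*D²)
I(z) = (-9 + z)/(-5 + z) (I(z) = (z + (-27 + 9*1 + 9*1²))/(z - 5) = (z + (-27 + 9 + 9*1))/(-5 + z) = (z + (-27 + 9 + 9))/(-5 + z) = (z - 9)/(-5 + z) = (-9 + z)/(-5 + z))
I((3 - 2)²)*(127 + √(67 - 57)) = ((-9 + (3 - 2)²)/(-5 + (3 - 2)²))*(127 + √(67 - 57)) = ((-9 + 1²)/(-5 + 1²))*(127 + √10) = ((-9 + 1)/(-5 + 1))*(127 + √10) = (-8/(-4))*(127 + √10) = (-¼*(-8))*(127 + √10) = 2*(127 + √10) = 254 + 2*√10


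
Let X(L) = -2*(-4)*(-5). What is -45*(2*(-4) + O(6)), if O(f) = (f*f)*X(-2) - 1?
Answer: 65205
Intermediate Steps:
X(L) = -40 (X(L) = 8*(-5) = -40)
O(f) = -1 - 40*f² (O(f) = (f*f)*(-40) - 1 = f²*(-40) - 1 = -40*f² - 1 = -1 - 40*f²)
-45*(2*(-4) + O(6)) = -45*(2*(-4) + (-1 - 40*6²)) = -45*(-8 + (-1 - 40*36)) = -45*(-8 + (-1 - 1440)) = -45*(-8 - 1441) = -45*(-1449) = 65205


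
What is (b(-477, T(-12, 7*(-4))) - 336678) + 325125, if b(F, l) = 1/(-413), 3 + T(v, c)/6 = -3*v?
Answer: -4771390/413 ≈ -11553.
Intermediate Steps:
T(v, c) = -18 - 18*v (T(v, c) = -18 + 6*(-3*v) = -18 - 18*v)
b(F, l) = -1/413
(b(-477, T(-12, 7*(-4))) - 336678) + 325125 = (-1/413 - 336678) + 325125 = -139048015/413 + 325125 = -4771390/413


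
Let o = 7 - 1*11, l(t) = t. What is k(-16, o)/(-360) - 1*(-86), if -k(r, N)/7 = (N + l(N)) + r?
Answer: 1283/15 ≈ 85.533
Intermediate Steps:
o = -4 (o = 7 - 11 = -4)
k(r, N) = -14*N - 7*r (k(r, N) = -7*((N + N) + r) = -7*(2*N + r) = -7*(r + 2*N) = -14*N - 7*r)
k(-16, o)/(-360) - 1*(-86) = (-14*(-4) - 7*(-16))/(-360) - 1*(-86) = (56 + 112)*(-1/360) + 86 = 168*(-1/360) + 86 = -7/15 + 86 = 1283/15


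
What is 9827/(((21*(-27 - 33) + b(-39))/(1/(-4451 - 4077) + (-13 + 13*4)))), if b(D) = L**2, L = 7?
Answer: -466910251/1475344 ≈ -316.48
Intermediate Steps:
b(D) = 49 (b(D) = 7**2 = 49)
9827/(((21*(-27 - 33) + b(-39))/(1/(-4451 - 4077) + (-13 + 13*4)))) = 9827/(((21*(-27 - 33) + 49)/(1/(-4451 - 4077) + (-13 + 13*4)))) = 9827/(((21*(-60) + 49)/(1/(-8528) + (-13 + 52)))) = 9827/(((-1260 + 49)/(-1/8528 + 39))) = 9827/((-1211/332591/8528)) = 9827/((-1211*8528/332591)) = 9827/(-1475344/47513) = 9827*(-47513/1475344) = -466910251/1475344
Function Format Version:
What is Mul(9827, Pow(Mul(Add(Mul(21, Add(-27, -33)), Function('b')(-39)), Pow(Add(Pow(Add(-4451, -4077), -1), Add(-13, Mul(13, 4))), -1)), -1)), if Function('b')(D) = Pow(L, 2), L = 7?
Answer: Rational(-466910251, 1475344) ≈ -316.48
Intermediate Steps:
Function('b')(D) = 49 (Function('b')(D) = Pow(7, 2) = 49)
Mul(9827, Pow(Mul(Add(Mul(21, Add(-27, -33)), Function('b')(-39)), Pow(Add(Pow(Add(-4451, -4077), -1), Add(-13, Mul(13, 4))), -1)), -1)) = Mul(9827, Pow(Mul(Add(Mul(21, Add(-27, -33)), 49), Pow(Add(Pow(Add(-4451, -4077), -1), Add(-13, Mul(13, 4))), -1)), -1)) = Mul(9827, Pow(Mul(Add(Mul(21, -60), 49), Pow(Add(Pow(-8528, -1), Add(-13, 52)), -1)), -1)) = Mul(9827, Pow(Mul(Add(-1260, 49), Pow(Add(Rational(-1, 8528), 39), -1)), -1)) = Mul(9827, Pow(Mul(-1211, Pow(Rational(332591, 8528), -1)), -1)) = Mul(9827, Pow(Mul(-1211, Rational(8528, 332591)), -1)) = Mul(9827, Pow(Rational(-1475344, 47513), -1)) = Mul(9827, Rational(-47513, 1475344)) = Rational(-466910251, 1475344)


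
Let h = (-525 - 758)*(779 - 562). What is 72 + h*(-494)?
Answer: 137535106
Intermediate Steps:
h = -278411 (h = -1283*217 = -278411)
72 + h*(-494) = 72 - 278411*(-494) = 72 + 137535034 = 137535106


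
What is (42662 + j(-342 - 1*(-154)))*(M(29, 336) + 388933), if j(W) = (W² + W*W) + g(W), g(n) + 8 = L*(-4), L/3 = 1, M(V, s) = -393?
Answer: 44033238200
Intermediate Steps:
L = 3 (L = 3*1 = 3)
g(n) = -20 (g(n) = -8 + 3*(-4) = -8 - 12 = -20)
j(W) = -20 + 2*W² (j(W) = (W² + W*W) - 20 = (W² + W²) - 20 = 2*W² - 20 = -20 + 2*W²)
(42662 + j(-342 - 1*(-154)))*(M(29, 336) + 388933) = (42662 + (-20 + 2*(-342 - 1*(-154))²))*(-393 + 388933) = (42662 + (-20 + 2*(-342 + 154)²))*388540 = (42662 + (-20 + 2*(-188)²))*388540 = (42662 + (-20 + 2*35344))*388540 = (42662 + (-20 + 70688))*388540 = (42662 + 70668)*388540 = 113330*388540 = 44033238200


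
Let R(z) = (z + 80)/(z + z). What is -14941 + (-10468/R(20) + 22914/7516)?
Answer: -359361593/18790 ≈ -19125.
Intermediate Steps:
R(z) = (80 + z)/(2*z) (R(z) = (80 + z)/((2*z)) = (80 + z)*(1/(2*z)) = (80 + z)/(2*z))
-14941 + (-10468/R(20) + 22914/7516) = -14941 + (-10468*40/(80 + 20) + 22914/7516) = -14941 + (-10468/((½)*(1/20)*100) + 22914*(1/7516)) = -14941 + (-10468/5/2 + 11457/3758) = -14941 + (-10468*⅖ + 11457/3758) = -14941 + (-20936/5 + 11457/3758) = -14941 - 78620203/18790 = -359361593/18790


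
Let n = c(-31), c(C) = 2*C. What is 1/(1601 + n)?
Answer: 1/1539 ≈ 0.00064977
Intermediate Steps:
n = -62 (n = 2*(-31) = -62)
1/(1601 + n) = 1/(1601 - 62) = 1/1539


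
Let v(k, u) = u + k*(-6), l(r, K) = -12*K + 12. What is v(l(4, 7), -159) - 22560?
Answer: -22287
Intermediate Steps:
l(r, K) = 12 - 12*K
v(k, u) = u - 6*k
v(l(4, 7), -159) - 22560 = (-159 - 6*(12 - 12*7)) - 22560 = (-159 - 6*(12 - 84)) - 22560 = (-159 - 6*(-72)) - 22560 = (-159 + 432) - 22560 = 273 - 22560 = -22287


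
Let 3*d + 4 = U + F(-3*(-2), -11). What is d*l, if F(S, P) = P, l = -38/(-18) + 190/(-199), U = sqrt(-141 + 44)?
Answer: -10355/1791 + 2071*I*sqrt(97)/5373 ≈ -5.7817 + 3.7962*I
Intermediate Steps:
U = I*sqrt(97) (U = sqrt(-97) = I*sqrt(97) ≈ 9.8489*I)
l = 2071/1791 (l = -38*(-1/18) + 190*(-1/199) = 19/9 - 190/199 = 2071/1791 ≈ 1.1563)
d = -5 + I*sqrt(97)/3 (d = -4/3 + (I*sqrt(97) - 11)/3 = -4/3 + (-11 + I*sqrt(97))/3 = -4/3 + (-11/3 + I*sqrt(97)/3) = -5 + I*sqrt(97)/3 ≈ -5.0 + 3.283*I)
d*l = (-5 + I*sqrt(97)/3)*(2071/1791) = -10355/1791 + 2071*I*sqrt(97)/5373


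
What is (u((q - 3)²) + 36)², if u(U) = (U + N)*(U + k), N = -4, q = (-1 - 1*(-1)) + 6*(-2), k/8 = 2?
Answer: 2840570209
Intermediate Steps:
k = 16 (k = 8*2 = 16)
q = -12 (q = (-1 + 1) - 12 = 0 - 12 = -12)
u(U) = (-4 + U)*(16 + U) (u(U) = (U - 4)*(U + 16) = (-4 + U)*(16 + U))
(u((q - 3)²) + 36)² = ((-64 + ((-12 - 3)²)² + 12*(-12 - 3)²) + 36)² = ((-64 + ((-15)²)² + 12*(-15)²) + 36)² = ((-64 + 225² + 12*225) + 36)² = ((-64 + 50625 + 2700) + 36)² = (53261 + 36)² = 53297² = 2840570209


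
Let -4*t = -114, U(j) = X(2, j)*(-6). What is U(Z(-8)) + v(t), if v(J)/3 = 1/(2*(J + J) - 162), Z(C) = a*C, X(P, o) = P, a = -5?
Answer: -193/16 ≈ -12.063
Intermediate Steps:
Z(C) = -5*C
U(j) = -12 (U(j) = 2*(-6) = -12)
t = 57/2 (t = -¼*(-114) = 57/2 ≈ 28.500)
v(J) = 3/(-162 + 4*J) (v(J) = 3/(2*(J + J) - 162) = 3/(2*(2*J) - 162) = 3/(4*J - 162) = 3/(-162 + 4*J))
U(Z(-8)) + v(t) = -12 + 3/(2*(-81 + 2*(57/2))) = -12 + 3/(2*(-81 + 57)) = -12 + (3/2)/(-24) = -12 + (3/2)*(-1/24) = -12 - 1/16 = -193/16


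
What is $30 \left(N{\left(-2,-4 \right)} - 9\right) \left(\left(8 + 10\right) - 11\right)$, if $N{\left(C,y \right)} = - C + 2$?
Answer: $-1050$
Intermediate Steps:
$N{\left(C,y \right)} = 2 - C$
$30 \left(N{\left(-2,-4 \right)} - 9\right) \left(\left(8 + 10\right) - 11\right) = 30 \left(\left(2 - -2\right) - 9\right) \left(\left(8 + 10\right) - 11\right) = 30 \left(\left(2 + 2\right) - 9\right) \left(18 - 11\right) = 30 \left(4 - 9\right) 7 = 30 \left(-5\right) 7 = \left(-150\right) 7 = -1050$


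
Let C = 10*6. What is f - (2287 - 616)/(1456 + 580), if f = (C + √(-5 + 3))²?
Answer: 7323857/2036 + 120*I*√2 ≈ 3597.2 + 169.71*I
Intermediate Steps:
C = 60
f = (60 + I*√2)² (f = (60 + √(-5 + 3))² = (60 + √(-2))² = (60 + I*√2)² ≈ 3598.0 + 169.71*I)
f - (2287 - 616)/(1456 + 580) = (60 + I*√2)² - (2287 - 616)/(1456 + 580) = (60 + I*√2)² - 1671/2036 = -1671/2036 + (60 + I*√2)²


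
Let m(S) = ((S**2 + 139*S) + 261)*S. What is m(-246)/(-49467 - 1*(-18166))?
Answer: 6539418/31301 ≈ 208.92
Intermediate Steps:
m(S) = S*(261 + S**2 + 139*S) (m(S) = (261 + S**2 + 139*S)*S = S*(261 + S**2 + 139*S))
m(-246)/(-49467 - 1*(-18166)) = (-246*(261 + (-246)**2 + 139*(-246)))/(-49467 - 1*(-18166)) = (-246*(261 + 60516 - 34194))/(-49467 + 18166) = -246*26583/(-31301) = -6539418*(-1/31301) = 6539418/31301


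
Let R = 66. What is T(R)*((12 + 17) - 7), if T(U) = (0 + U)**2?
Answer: 95832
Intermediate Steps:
T(U) = U**2
T(R)*((12 + 17) - 7) = 66**2*((12 + 17) - 7) = 4356*(29 - 7) = 4356*22 = 95832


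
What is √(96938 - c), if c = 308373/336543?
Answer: √1219912170860647/112181 ≈ 311.35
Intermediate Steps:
c = 102791/112181 (c = 308373*(1/336543) = 102791/112181 ≈ 0.91630)
√(96938 - c) = √(96938 - 1*102791/112181) = √(96938 - 102791/112181) = √(10874498987/112181) = √1219912170860647/112181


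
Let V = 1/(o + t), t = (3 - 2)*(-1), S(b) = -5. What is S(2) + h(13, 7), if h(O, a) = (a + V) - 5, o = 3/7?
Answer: -19/4 ≈ -4.7500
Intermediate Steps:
o = 3/7 (o = 3*(⅐) = 3/7 ≈ 0.42857)
t = -1 (t = 1*(-1) = -1)
V = -7/4 (V = 1/(3/7 - 1) = 1/(-4/7) = -7/4 ≈ -1.7500)
h(O, a) = -27/4 + a (h(O, a) = (a - 7/4) - 5 = (-7/4 + a) - 5 = -27/4 + a)
S(2) + h(13, 7) = -5 + (-27/4 + 7) = -5 + ¼ = -19/4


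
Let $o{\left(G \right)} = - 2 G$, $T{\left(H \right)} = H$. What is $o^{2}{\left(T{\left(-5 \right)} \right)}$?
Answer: $100$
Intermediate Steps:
$o^{2}{\left(T{\left(-5 \right)} \right)} = \left(\left(-2\right) \left(-5\right)\right)^{2} = 10^{2} = 100$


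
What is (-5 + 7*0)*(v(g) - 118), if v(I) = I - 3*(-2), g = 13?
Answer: 495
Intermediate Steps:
v(I) = 6 + I (v(I) = I + 6 = 6 + I)
(-5 + 7*0)*(v(g) - 118) = (-5 + 7*0)*((6 + 13) - 118) = (-5 + 0)*(19 - 118) = -5*(-99) = 495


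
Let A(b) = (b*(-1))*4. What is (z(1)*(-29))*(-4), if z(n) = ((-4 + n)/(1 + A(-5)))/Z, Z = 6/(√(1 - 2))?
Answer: -58*I/21 ≈ -2.7619*I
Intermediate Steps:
A(b) = -4*b (A(b) = -b*4 = -4*b)
Z = -6*I (Z = 6/(√(-1)) = 6/I = 6*(-I) = -6*I ≈ -6.0*I)
z(n) = I*(-4/21 + n/21)/6 (z(n) = ((-4 + n)/(1 - 4*(-5)))/((-6*I)) = ((-4 + n)/(1 + 20))*(I/6) = ((-4 + n)/21)*(I/6) = ((-4 + n)*(1/21))*(I/6) = (-4/21 + n/21)*(I/6) = I*(-4/21 + n/21)/6)
(z(1)*(-29))*(-4) = ((I*(-4 + 1)/126)*(-29))*(-4) = (((1/126)*I*(-3))*(-29))*(-4) = (-I/42*(-29))*(-4) = (29*I/42)*(-4) = -58*I/21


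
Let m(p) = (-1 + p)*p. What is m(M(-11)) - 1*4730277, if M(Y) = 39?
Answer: -4728795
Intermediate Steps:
m(p) = p*(-1 + p)
m(M(-11)) - 1*4730277 = 39*(-1 + 39) - 1*4730277 = 39*38 - 4730277 = 1482 - 4730277 = -4728795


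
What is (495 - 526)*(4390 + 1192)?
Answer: -173042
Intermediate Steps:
(495 - 526)*(4390 + 1192) = -31*5582 = -173042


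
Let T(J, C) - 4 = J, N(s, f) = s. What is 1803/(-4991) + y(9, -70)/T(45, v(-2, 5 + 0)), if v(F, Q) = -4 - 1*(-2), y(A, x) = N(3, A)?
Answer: -10482/34937 ≈ -0.30003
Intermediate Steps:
y(A, x) = 3
v(F, Q) = -2 (v(F, Q) = -4 + 2 = -2)
T(J, C) = 4 + J
1803/(-4991) + y(9, -70)/T(45, v(-2, 5 + 0)) = 1803/(-4991) + 3/(4 + 45) = 1803*(-1/4991) + 3/49 = -1803/4991 + 3*(1/49) = -1803/4991 + 3/49 = -10482/34937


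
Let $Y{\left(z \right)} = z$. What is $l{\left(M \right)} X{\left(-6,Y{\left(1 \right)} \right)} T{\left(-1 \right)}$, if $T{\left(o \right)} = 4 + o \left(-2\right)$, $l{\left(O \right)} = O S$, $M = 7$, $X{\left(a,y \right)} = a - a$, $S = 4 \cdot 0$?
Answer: $0$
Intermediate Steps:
$S = 0$
$X{\left(a,y \right)} = 0$
$l{\left(O \right)} = 0$ ($l{\left(O \right)} = O 0 = 0$)
$T{\left(o \right)} = 4 - 2 o$
$l{\left(M \right)} X{\left(-6,Y{\left(1 \right)} \right)} T{\left(-1 \right)} = 0 \cdot 0 \left(4 - -2\right) = 0 \left(4 + 2\right) = 0 \cdot 6 = 0$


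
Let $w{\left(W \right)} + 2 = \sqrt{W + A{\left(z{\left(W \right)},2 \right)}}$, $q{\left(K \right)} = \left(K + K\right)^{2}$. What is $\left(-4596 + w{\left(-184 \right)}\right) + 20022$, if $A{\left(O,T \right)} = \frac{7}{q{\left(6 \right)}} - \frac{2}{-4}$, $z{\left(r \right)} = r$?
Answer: $15424 + \frac{i \sqrt{26417}}{12} \approx 15424.0 + 13.544 i$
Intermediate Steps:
$q{\left(K \right)} = 4 K^{2}$ ($q{\left(K \right)} = \left(2 K\right)^{2} = 4 K^{2}$)
$A{\left(O,T \right)} = \frac{79}{144}$ ($A{\left(O,T \right)} = \frac{7}{4 \cdot 6^{2}} - \frac{2}{-4} = \frac{7}{4 \cdot 36} - - \frac{1}{2} = \frac{7}{144} + \frac{1}{2} = \frac{79}{144}$)
$w{\left(W \right)} = -2 + \sqrt{\frac{79}{144} + W}$ ($w{\left(W \right)} = -2 + \sqrt{W + \frac{79}{144}} = -2 + \sqrt{\frac{79}{144} + W}$)
$\left(-4596 + w{\left(-184 \right)}\right) + 20022 = \left(-4596 - \left(2 - \frac{\sqrt{79 + 144 \left(-184\right)}}{12}\right)\right) + 20022 = \left(-4596 - \left(2 - \frac{\sqrt{79 - 26496}}{12}\right)\right) + 20022 = \left(-4596 - \left(2 - \frac{\sqrt{-26417}}{12}\right)\right) + 20022 = \left(-4596 - \left(2 - \frac{i \sqrt{26417}}{12}\right)\right) + 20022 = \left(-4598 + \frac{i \sqrt{26417}}{12}\right) + 20022 = 15424 + \frac{i \sqrt{26417}}{12}$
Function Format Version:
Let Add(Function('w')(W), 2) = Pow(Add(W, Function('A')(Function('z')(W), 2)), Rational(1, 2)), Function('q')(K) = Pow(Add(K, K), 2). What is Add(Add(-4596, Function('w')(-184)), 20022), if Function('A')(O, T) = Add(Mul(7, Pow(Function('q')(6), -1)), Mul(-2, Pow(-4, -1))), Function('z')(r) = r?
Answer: Add(15424, Mul(Rational(1, 12), I, Pow(26417, Rational(1, 2)))) ≈ Add(15424., Mul(13.544, I))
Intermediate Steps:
Function('q')(K) = Mul(4, Pow(K, 2)) (Function('q')(K) = Pow(Mul(2, K), 2) = Mul(4, Pow(K, 2)))
Function('A')(O, T) = Rational(79, 144) (Function('A')(O, T) = Add(Mul(7, Pow(Mul(4, Pow(6, 2)), -1)), Mul(-2, Pow(-4, -1))) = Add(Mul(7, Pow(Mul(4, 36), -1)), Mul(-2, Rational(-1, 4))) = Add(Mul(7, Pow(144, -1)), Rational(1, 2)) = Add(Mul(7, Rational(1, 144)), Rational(1, 2)) = Add(Rational(7, 144), Rational(1, 2)) = Rational(79, 144))
Function('w')(W) = Add(-2, Pow(Add(Rational(79, 144), W), Rational(1, 2))) (Function('w')(W) = Add(-2, Pow(Add(W, Rational(79, 144)), Rational(1, 2))) = Add(-2, Pow(Add(Rational(79, 144), W), Rational(1, 2))))
Add(Add(-4596, Function('w')(-184)), 20022) = Add(Add(-4596, Add(-2, Mul(Rational(1, 12), Pow(Add(79, Mul(144, -184)), Rational(1, 2))))), 20022) = Add(Add(-4596, Add(-2, Mul(Rational(1, 12), Pow(Add(79, -26496), Rational(1, 2))))), 20022) = Add(Add(-4596, Add(-2, Mul(Rational(1, 12), Pow(-26417, Rational(1, 2))))), 20022) = Add(Add(-4596, Add(-2, Mul(Rational(1, 12), Mul(I, Pow(26417, Rational(1, 2)))))), 20022) = Add(Add(-4596, Add(-2, Mul(Rational(1, 12), I, Pow(26417, Rational(1, 2))))), 20022) = Add(Add(-4598, Mul(Rational(1, 12), I, Pow(26417, Rational(1, 2)))), 20022) = Add(15424, Mul(Rational(1, 12), I, Pow(26417, Rational(1, 2))))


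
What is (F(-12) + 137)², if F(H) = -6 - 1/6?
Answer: 616225/36 ≈ 17117.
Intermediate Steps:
F(H) = -37/6 (F(H) = -6 - 1*⅙ = -6 - ⅙ = -37/6)
(F(-12) + 137)² = (-37/6 + 137)² = (785/6)² = 616225/36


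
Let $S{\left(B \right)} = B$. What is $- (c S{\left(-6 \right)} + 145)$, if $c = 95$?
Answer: $425$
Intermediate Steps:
$- (c S{\left(-6 \right)} + 145) = - (95 \left(-6\right) + 145) = - (-570 + 145) = \left(-1\right) \left(-425\right) = 425$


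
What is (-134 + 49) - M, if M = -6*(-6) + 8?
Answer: -129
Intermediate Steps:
M = 44 (M = 36 + 8 = 44)
(-134 + 49) - M = (-134 + 49) - 1*44 = -85 - 44 = -129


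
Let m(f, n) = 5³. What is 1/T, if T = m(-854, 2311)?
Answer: 1/125 ≈ 0.0080000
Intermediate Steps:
m(f, n) = 125
T = 125
1/T = 1/125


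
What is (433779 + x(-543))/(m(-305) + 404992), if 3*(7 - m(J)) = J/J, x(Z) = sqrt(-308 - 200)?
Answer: 1301337/1214996 + 3*I*sqrt(127)/607498 ≈ 1.0711 + 5.5652e-5*I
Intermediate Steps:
x(Z) = 2*I*sqrt(127) (x(Z) = sqrt(-508) = 2*I*sqrt(127))
m(J) = 20/3 (m(J) = 7 - J/(3*J) = 7 - 1/3*1 = 7 - 1/3 = 20/3)
(433779 + x(-543))/(m(-305) + 404992) = (433779 + 2*I*sqrt(127))/(20/3 + 404992) = (433779 + 2*I*sqrt(127))/(1214996/3) = (433779 + 2*I*sqrt(127))*(3/1214996) = 1301337/1214996 + 3*I*sqrt(127)/607498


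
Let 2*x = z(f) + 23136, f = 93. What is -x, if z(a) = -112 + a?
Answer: -23117/2 ≈ -11559.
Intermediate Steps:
x = 23117/2 (x = ((-112 + 93) + 23136)/2 = (-19 + 23136)/2 = (½)*23117 = 23117/2 ≈ 11559.)
-x = -1*23117/2 = -23117/2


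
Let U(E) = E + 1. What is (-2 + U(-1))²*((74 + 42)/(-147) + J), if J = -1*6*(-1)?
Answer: 3064/147 ≈ 20.844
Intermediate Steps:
J = 6 (J = -6*(-1) = 6)
U(E) = 1 + E
(-2 + U(-1))²*((74 + 42)/(-147) + J) = (-2 + (1 - 1))²*((74 + 42)/(-147) + 6) = (-2 + 0)²*(116*(-1/147) + 6) = (-2)²*(-116/147 + 6) = 4*(766/147) = 3064/147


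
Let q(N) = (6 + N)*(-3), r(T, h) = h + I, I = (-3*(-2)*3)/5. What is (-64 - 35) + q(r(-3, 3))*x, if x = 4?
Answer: -1251/5 ≈ -250.20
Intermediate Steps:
I = 18/5 (I = (6*3)*(⅕) = 18*(⅕) = 18/5 ≈ 3.6000)
r(T, h) = 18/5 + h (r(T, h) = h + 18/5 = 18/5 + h)
q(N) = -18 - 3*N
(-64 - 35) + q(r(-3, 3))*x = (-64 - 35) + (-18 - 3*(18/5 + 3))*4 = -99 + (-18 - 3*33/5)*4 = -99 + (-18 - 99/5)*4 = -99 - 189/5*4 = -99 - 756/5 = -1251/5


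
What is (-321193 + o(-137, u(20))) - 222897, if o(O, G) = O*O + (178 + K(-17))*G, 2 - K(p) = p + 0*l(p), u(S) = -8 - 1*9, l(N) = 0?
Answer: -528670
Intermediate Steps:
u(S) = -17 (u(S) = -8 - 9 = -17)
K(p) = 2 - p (K(p) = 2 - (p + 0*0) = 2 - (p + 0) = 2 - p)
o(O, G) = O**2 + 197*G (o(O, G) = O*O + (178 + (2 - 1*(-17)))*G = O**2 + (178 + (2 + 17))*G = O**2 + (178 + 19)*G = O**2 + 197*G)
(-321193 + o(-137, u(20))) - 222897 = (-321193 + ((-137)**2 + 197*(-17))) - 222897 = (-321193 + (18769 - 3349)) - 222897 = (-321193 + 15420) - 222897 = -305773 - 222897 = -528670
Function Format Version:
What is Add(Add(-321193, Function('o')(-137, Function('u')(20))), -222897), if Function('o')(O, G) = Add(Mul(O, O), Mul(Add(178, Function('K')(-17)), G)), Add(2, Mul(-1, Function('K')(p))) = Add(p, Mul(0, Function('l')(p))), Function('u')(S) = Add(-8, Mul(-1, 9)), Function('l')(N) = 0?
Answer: -528670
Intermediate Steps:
Function('u')(S) = -17 (Function('u')(S) = Add(-8, -9) = -17)
Function('K')(p) = Add(2, Mul(-1, p)) (Function('K')(p) = Add(2, Mul(-1, Add(p, Mul(0, 0)))) = Add(2, Mul(-1, Add(p, 0))) = Add(2, Mul(-1, p)))
Function('o')(O, G) = Add(Pow(O, 2), Mul(197, G)) (Function('o')(O, G) = Add(Mul(O, O), Mul(Add(178, Add(2, Mul(-1, -17))), G)) = Add(Pow(O, 2), Mul(Add(178, Add(2, 17)), G)) = Add(Pow(O, 2), Mul(Add(178, 19), G)) = Add(Pow(O, 2), Mul(197, G)))
Add(Add(-321193, Function('o')(-137, Function('u')(20))), -222897) = Add(Add(-321193, Add(Pow(-137, 2), Mul(197, -17))), -222897) = Add(Add(-321193, Add(18769, -3349)), -222897) = Add(Add(-321193, 15420), -222897) = Add(-305773, -222897) = -528670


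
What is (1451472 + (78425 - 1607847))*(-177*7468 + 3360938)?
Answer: -158948000900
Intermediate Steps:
(1451472 + (78425 - 1607847))*(-177*7468 + 3360938) = (1451472 - 1529422)*(-1321836 + 3360938) = -77950*2039102 = -158948000900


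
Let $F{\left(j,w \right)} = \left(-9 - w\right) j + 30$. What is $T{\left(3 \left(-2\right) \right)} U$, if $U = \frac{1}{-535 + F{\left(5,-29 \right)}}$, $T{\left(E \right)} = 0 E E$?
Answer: $0$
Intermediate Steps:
$F{\left(j,w \right)} = 30 + j \left(-9 - w\right)$ ($F{\left(j,w \right)} = j \left(-9 - w\right) + 30 = 30 + j \left(-9 - w\right)$)
$T{\left(E \right)} = 0$ ($T{\left(E \right)} = 0 E = 0$)
$U = - \frac{1}{405}$ ($U = \frac{1}{-535 - \left(15 - 145\right)} = \frac{1}{-535 + \left(30 - 45 + 145\right)} = \frac{1}{-535 + 130} = \frac{1}{-405} = - \frac{1}{405} \approx -0.0024691$)
$T{\left(3 \left(-2\right) \right)} U = 0 \left(- \frac{1}{405}\right) = 0$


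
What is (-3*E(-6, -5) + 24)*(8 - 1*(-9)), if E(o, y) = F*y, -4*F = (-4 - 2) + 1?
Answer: 2907/4 ≈ 726.75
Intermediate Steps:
F = 5/4 (F = -((-4 - 2) + 1)/4 = -(-6 + 1)/4 = -1/4*(-5) = 5/4 ≈ 1.2500)
E(o, y) = 5*y/4
(-3*E(-6, -5) + 24)*(8 - 1*(-9)) = (-15*(-5)/4 + 24)*(8 - 1*(-9)) = (-3*(-25/4) + 24)*(8 + 9) = (75/4 + 24)*17 = (171/4)*17 = 2907/4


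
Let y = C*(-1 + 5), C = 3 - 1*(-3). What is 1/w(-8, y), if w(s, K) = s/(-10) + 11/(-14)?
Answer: 70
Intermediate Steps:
C = 6 (C = 3 + 3 = 6)
y = 24 (y = 6*(-1 + 5) = 6*4 = 24)
w(s, K) = -11/14 - s/10 (w(s, K) = s*(-⅒) + 11*(-1/14) = -s/10 - 11/14 = -11/14 - s/10)
1/w(-8, y) = 1/(-11/14 - ⅒*(-8)) = 1/(-11/14 + ⅘) = 1/(1/70) = 70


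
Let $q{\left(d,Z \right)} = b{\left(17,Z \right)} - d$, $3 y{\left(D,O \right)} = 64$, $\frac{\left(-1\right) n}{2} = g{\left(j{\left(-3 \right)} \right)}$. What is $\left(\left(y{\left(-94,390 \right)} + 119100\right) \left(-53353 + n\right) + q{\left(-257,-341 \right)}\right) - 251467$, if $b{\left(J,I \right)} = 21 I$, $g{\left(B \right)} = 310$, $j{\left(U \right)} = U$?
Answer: $-6429594095$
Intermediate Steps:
$n = -620$ ($n = \left(-2\right) 310 = -620$)
$y{\left(D,O \right)} = \frac{64}{3}$ ($y{\left(D,O \right)} = \frac{1}{3} \cdot 64 = \frac{64}{3}$)
$q{\left(d,Z \right)} = - d + 21 Z$ ($q{\left(d,Z \right)} = 21 Z - d = - d + 21 Z$)
$\left(\left(y{\left(-94,390 \right)} + 119100\right) \left(-53353 + n\right) + q{\left(-257,-341 \right)}\right) - 251467 = \left(\left(\frac{64}{3} + 119100\right) \left(-53353 - 620\right) + \left(\left(-1\right) \left(-257\right) + 21 \left(-341\right)\right)\right) - 251467 = \left(\frac{357364}{3} \left(-53973\right) + \left(257 - 7161\right)\right) - 251467 = \left(-6429335724 - 6904\right) - 251467 = -6429342628 - 251467 = -6429594095$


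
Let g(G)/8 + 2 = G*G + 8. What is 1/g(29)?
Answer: 1/6776 ≈ 0.00014758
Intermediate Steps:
g(G) = 48 + 8*G**2 (g(G) = -16 + 8*(G*G + 8) = -16 + 8*(G**2 + 8) = -16 + 8*(8 + G**2) = -16 + (64 + 8*G**2) = 48 + 8*G**2)
1/g(29) = 1/(48 + 8*29**2) = 1/(48 + 8*841) = 1/(48 + 6728) = 1/6776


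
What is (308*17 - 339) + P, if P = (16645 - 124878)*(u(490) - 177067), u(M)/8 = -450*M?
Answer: 210087509508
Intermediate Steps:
u(M) = -3600*M (u(M) = 8*(-450*M) = -3600*M)
P = 210087504611 (P = (16645 - 124878)*(-3600*490 - 177067) = -108233*(-1764000 - 177067) = -108233*(-1941067) = 210087504611)
(308*17 - 339) + P = (308*17 - 339) + 210087504611 = (5236 - 339) + 210087504611 = 4897 + 210087504611 = 210087509508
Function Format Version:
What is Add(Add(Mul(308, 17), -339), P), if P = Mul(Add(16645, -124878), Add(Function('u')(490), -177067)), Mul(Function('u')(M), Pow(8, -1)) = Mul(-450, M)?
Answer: 210087509508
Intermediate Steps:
Function('u')(M) = Mul(-3600, M) (Function('u')(M) = Mul(8, Mul(-450, M)) = Mul(-3600, M))
P = 210087504611 (P = Mul(Add(16645, -124878), Add(Mul(-3600, 490), -177067)) = Mul(-108233, Add(-1764000, -177067)) = Mul(-108233, -1941067) = 210087504611)
Add(Add(Mul(308, 17), -339), P) = Add(Add(Mul(308, 17), -339), 210087504611) = Add(Add(5236, -339), 210087504611) = Add(4897, 210087504611) = 210087509508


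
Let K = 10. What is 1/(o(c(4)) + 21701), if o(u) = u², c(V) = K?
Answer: 1/21801 ≈ 4.5869e-5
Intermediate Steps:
c(V) = 10
1/(o(c(4)) + 21701) = 1/(10² + 21701) = 1/(100 + 21701) = 1/21801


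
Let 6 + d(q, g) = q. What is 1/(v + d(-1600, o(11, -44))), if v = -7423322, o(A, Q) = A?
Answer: -1/7424928 ≈ -1.3468e-7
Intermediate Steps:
d(q, g) = -6 + q
1/(v + d(-1600, o(11, -44))) = 1/(-7423322 + (-6 - 1600)) = 1/(-7423322 - 1606) = 1/(-7424928) = -1/7424928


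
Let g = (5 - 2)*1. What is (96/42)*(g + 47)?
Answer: 800/7 ≈ 114.29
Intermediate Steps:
g = 3 (g = 3*1 = 3)
(96/42)*(g + 47) = (96/42)*(3 + 47) = (96*(1/42))*50 = (16/7)*50 = 800/7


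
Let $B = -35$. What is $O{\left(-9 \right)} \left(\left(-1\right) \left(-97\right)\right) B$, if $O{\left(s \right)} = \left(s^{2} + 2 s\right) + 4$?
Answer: $-227465$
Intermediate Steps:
$O{\left(s \right)} = 4 + s^{2} + 2 s$
$O{\left(-9 \right)} \left(\left(-1\right) \left(-97\right)\right) B = \left(4 + \left(-9\right)^{2} + 2 \left(-9\right)\right) \left(\left(-1\right) \left(-97\right)\right) \left(-35\right) = \left(4 + 81 - 18\right) 97 \left(-35\right) = 67 \cdot 97 \left(-35\right) = 6499 \left(-35\right) = -227465$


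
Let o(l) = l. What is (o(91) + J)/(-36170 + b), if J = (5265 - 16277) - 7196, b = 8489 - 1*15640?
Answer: 18117/43321 ≈ 0.41820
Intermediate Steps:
b = -7151 (b = 8489 - 15640 = -7151)
J = -18208 (J = -11012 - 7196 = -18208)
(o(91) + J)/(-36170 + b) = (91 - 18208)/(-36170 - 7151) = -18117/(-43321) = -18117*(-1/43321) = 18117/43321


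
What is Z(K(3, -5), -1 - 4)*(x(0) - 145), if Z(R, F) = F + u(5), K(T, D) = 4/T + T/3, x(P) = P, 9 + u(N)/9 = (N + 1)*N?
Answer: -26680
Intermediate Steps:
u(N) = -81 + 9*N*(1 + N) (u(N) = -81 + 9*((N + 1)*N) = -81 + 9*((1 + N)*N) = -81 + 9*(N*(1 + N)) = -81 + 9*N*(1 + N))
K(T, D) = 4/T + T/3 (K(T, D) = 4/T + T*(⅓) = 4/T + T/3)
Z(R, F) = 189 + F (Z(R, F) = F + (-81 + 9*5 + 9*5²) = F + (-81 + 45 + 9*25) = F + (-81 + 45 + 225) = F + 189 = 189 + F)
Z(K(3, -5), -1 - 4)*(x(0) - 145) = (189 + (-1 - 4))*(0 - 145) = (189 - 5)*(-145) = 184*(-145) = -26680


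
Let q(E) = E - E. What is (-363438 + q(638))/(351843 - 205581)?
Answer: -60573/24377 ≈ -2.4848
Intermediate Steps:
q(E) = 0
(-363438 + q(638))/(351843 - 205581) = (-363438 + 0)/(351843 - 205581) = -363438/146262 = -363438*1/146262 = -60573/24377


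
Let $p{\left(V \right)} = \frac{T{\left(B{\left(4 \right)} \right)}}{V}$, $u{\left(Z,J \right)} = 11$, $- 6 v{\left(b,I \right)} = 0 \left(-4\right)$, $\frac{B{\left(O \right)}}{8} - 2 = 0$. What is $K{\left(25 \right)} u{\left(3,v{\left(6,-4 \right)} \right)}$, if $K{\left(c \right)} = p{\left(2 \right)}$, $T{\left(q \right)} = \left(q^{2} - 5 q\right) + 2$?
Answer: $979$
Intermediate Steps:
$B{\left(O \right)} = 16$ ($B{\left(O \right)} = 16 + 8 \cdot 0 = 16 + 0 = 16$)
$v{\left(b,I \right)} = 0$ ($v{\left(b,I \right)} = - \frac{0 \left(-4\right)}{6} = \left(- \frac{1}{6}\right) 0 = 0$)
$T{\left(q \right)} = 2 + q^{2} - 5 q$
$p{\left(V \right)} = \frac{178}{V}$ ($p{\left(V \right)} = \frac{2 + 16^{2} - 80}{V} = \frac{2 + 256 - 80}{V} = \frac{178}{V}$)
$K{\left(c \right)} = 89$ ($K{\left(c \right)} = \frac{178}{2} = 178 \cdot \frac{1}{2} = 89$)
$K{\left(25 \right)} u{\left(3,v{\left(6,-4 \right)} \right)} = 89 \cdot 11 = 979$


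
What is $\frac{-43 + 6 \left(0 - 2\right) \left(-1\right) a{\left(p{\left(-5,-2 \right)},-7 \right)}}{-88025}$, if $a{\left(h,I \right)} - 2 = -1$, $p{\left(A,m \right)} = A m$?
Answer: $\frac{31}{88025} \approx 0.00035217$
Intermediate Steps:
$a{\left(h,I \right)} = 1$ ($a{\left(h,I \right)} = 2 - 1 = 1$)
$\frac{-43 + 6 \left(0 - 2\right) \left(-1\right) a{\left(p{\left(-5,-2 \right)},-7 \right)}}{-88025} = \frac{-43 + 6 \left(0 - 2\right) \left(-1\right) 1}{-88025} = \left(-43 + 6 \left(-2\right) \left(-1\right) 1\right) \left(- \frac{1}{88025}\right) = \left(-43 + \left(-12\right) \left(-1\right) 1\right) \left(- \frac{1}{88025}\right) = \left(-43 + 12 \cdot 1\right) \left(- \frac{1}{88025}\right) = \left(-43 + 12\right) \left(- \frac{1}{88025}\right) = \left(-31\right) \left(- \frac{1}{88025}\right) = \frac{31}{88025}$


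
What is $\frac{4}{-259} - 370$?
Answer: $- \frac{95834}{259} \approx -370.02$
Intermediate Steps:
$\frac{4}{-259} - 370 = 4 \left(- \frac{1}{259}\right) - 370 = - \frac{4}{259} - 370 = - \frac{95834}{259}$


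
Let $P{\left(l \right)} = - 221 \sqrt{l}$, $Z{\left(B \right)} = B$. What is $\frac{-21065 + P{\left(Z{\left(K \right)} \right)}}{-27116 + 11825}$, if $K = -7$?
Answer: $\frac{21065}{15291} + \frac{221 i \sqrt{7}}{15291} \approx 1.3776 + 0.038239 i$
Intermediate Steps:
$\frac{-21065 + P{\left(Z{\left(K \right)} \right)}}{-27116 + 11825} = \frac{-21065 - 221 \sqrt{-7}}{-27116 + 11825} = \frac{-21065 - 221 i \sqrt{7}}{-15291} = \left(-21065 - 221 i \sqrt{7}\right) \left(- \frac{1}{15291}\right) = \frac{21065}{15291} + \frac{221 i \sqrt{7}}{15291}$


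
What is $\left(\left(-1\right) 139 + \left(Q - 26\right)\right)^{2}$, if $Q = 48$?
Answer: $13689$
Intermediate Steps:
$\left(\left(-1\right) 139 + \left(Q - 26\right)\right)^{2} = \left(\left(-1\right) 139 + \left(48 - 26\right)\right)^{2} = \left(-139 + 22\right)^{2} = \left(-117\right)^{2} = 13689$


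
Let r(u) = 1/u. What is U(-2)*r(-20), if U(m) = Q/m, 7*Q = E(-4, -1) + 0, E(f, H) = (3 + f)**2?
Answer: 1/280 ≈ 0.0035714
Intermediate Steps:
Q = 1/7 (Q = ((3 - 4)**2 + 0)/7 = ((-1)**2 + 0)/7 = (1 + 0)/7 = (1/7)*1 = 1/7 ≈ 0.14286)
U(m) = 1/(7*m)
U(-2)*r(-20) = ((1/7)/(-2))/(-20) = ((1/7)*(-1/2))*(-1/20) = -1/14*(-1/20) = 1/280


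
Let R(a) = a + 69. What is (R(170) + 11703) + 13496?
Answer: 25438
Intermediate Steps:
R(a) = 69 + a
(R(170) + 11703) + 13496 = ((69 + 170) + 11703) + 13496 = (239 + 11703) + 13496 = 11942 + 13496 = 25438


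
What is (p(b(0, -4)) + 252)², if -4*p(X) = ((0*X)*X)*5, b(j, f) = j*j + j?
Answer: 63504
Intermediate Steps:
b(j, f) = j + j² (b(j, f) = j² + j = j + j²)
p(X) = 0 (p(X) = -(0*X)*X*5/4 = -0*X*5/4 = -0*5 = -¼*0 = 0)
(p(b(0, -4)) + 252)² = (0 + 252)² = 252² = 63504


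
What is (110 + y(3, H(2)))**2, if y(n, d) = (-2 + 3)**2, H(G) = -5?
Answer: 12321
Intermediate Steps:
y(n, d) = 1 (y(n, d) = 1**2 = 1)
(110 + y(3, H(2)))**2 = (110 + 1)**2 = 111**2 = 12321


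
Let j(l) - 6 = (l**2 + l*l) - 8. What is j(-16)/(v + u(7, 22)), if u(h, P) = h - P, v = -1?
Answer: -255/8 ≈ -31.875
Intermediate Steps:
j(l) = -2 + 2*l**2 (j(l) = 6 + ((l**2 + l*l) - 8) = 6 + ((l**2 + l**2) - 8) = 6 + (2*l**2 - 8) = 6 + (-8 + 2*l**2) = -2 + 2*l**2)
j(-16)/(v + u(7, 22)) = (-2 + 2*(-16)**2)/(-1 + (7 - 1*22)) = (-2 + 2*256)/(-1 + (7 - 22)) = (-2 + 512)/(-1 - 15) = 510/(-16) = 510*(-1/16) = -255/8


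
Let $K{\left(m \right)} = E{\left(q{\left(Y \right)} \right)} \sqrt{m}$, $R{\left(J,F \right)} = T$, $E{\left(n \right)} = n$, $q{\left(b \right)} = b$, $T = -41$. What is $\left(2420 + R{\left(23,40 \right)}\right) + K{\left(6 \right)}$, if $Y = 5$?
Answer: $2379 + 5 \sqrt{6} \approx 2391.2$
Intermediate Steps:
$R{\left(J,F \right)} = -41$
$K{\left(m \right)} = 5 \sqrt{m}$
$\left(2420 + R{\left(23,40 \right)}\right) + K{\left(6 \right)} = \left(2420 - 41\right) + 5 \sqrt{6} = 2379 + 5 \sqrt{6}$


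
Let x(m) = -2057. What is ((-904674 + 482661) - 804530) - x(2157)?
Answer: -1224486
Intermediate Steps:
((-904674 + 482661) - 804530) - x(2157) = ((-904674 + 482661) - 804530) - 1*(-2057) = (-422013 - 804530) + 2057 = -1226543 + 2057 = -1224486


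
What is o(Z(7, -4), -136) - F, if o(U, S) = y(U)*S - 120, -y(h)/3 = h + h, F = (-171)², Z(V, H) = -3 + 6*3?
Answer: -17121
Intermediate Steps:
Z(V, H) = 15 (Z(V, H) = -3 + 18 = 15)
F = 29241
y(h) = -6*h (y(h) = -3*(h + h) = -6*h)
o(U, S) = -120 - 6*S*U (o(U, S) = (-6*U)*S - 120 = -6*S*U - 120 = -120 - 6*S*U)
o(Z(7, -4), -136) - F = (-120 - 6*(-136)*15) - 1*29241 = (-120 + 12240) - 29241 = 12120 - 29241 = -17121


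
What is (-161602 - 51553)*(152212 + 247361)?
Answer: -85170982815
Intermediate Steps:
(-161602 - 51553)*(152212 + 247361) = -213155*399573 = -85170982815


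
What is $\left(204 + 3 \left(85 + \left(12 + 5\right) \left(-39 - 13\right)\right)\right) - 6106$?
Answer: $-8299$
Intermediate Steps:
$\left(204 + 3 \left(85 + \left(12 + 5\right) \left(-39 - 13\right)\right)\right) - 6106 = \left(204 + 3 \left(85 + 17 \left(-52\right)\right)\right) - 6106 = \left(204 + 3 \left(85 - 884\right)\right) - 6106 = \left(204 + 3 \left(-799\right)\right) - 6106 = \left(204 - 2397\right) - 6106 = -2193 - 6106 = -8299$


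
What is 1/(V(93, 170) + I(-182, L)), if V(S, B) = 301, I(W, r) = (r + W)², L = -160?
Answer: 1/117265 ≈ 8.5277e-6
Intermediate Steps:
I(W, r) = (W + r)²
1/(V(93, 170) + I(-182, L)) = 1/(301 + (-182 - 160)²) = 1/(301 + (-342)²) = 1/(301 + 116964) = 1/117265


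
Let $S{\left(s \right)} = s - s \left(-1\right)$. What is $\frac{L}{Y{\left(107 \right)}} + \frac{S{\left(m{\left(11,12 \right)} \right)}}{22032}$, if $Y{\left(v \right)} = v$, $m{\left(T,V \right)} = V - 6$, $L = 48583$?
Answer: $\frac{89198495}{196452} \approx 454.05$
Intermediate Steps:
$m{\left(T,V \right)} = -6 + V$ ($m{\left(T,V \right)} = V - 6 = -6 + V$)
$S{\left(s \right)} = 2 s$ ($S{\left(s \right)} = s - - s = s + s = 2 s$)
$\frac{L}{Y{\left(107 \right)}} + \frac{S{\left(m{\left(11,12 \right)} \right)}}{22032} = \frac{48583}{107} + \frac{2 \left(-6 + 12\right)}{22032} = 48583 \cdot \frac{1}{107} + 2 \cdot 6 \cdot \frac{1}{22032} = \frac{48583}{107} + 12 \cdot \frac{1}{22032} = \frac{48583}{107} + \frac{1}{1836} = \frac{89198495}{196452}$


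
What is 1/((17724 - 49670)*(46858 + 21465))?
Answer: -1/2182646558 ≈ -4.5816e-10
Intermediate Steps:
1/((17724 - 49670)*(46858 + 21465)) = 1/(-31946*68323) = 1/(-2182646558) = -1/2182646558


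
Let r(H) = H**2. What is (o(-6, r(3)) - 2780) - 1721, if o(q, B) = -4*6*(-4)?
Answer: -4405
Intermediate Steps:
o(q, B) = 96 (o(q, B) = -24*(-4) = 96)
(o(-6, r(3)) - 2780) - 1721 = (96 - 2780) - 1721 = -2684 - 1721 = -4405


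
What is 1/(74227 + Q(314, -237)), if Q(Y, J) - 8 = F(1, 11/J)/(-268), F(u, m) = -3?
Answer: 268/19894983 ≈ 1.3471e-5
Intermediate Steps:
Q(Y, J) = 2147/268 (Q(Y, J) = 8 - 3/(-268) = 8 - 3*(-1/268) = 8 + 3/268 = 2147/268)
1/(74227 + Q(314, -237)) = 1/(74227 + 2147/268) = 1/(19894983/268) = 268/19894983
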